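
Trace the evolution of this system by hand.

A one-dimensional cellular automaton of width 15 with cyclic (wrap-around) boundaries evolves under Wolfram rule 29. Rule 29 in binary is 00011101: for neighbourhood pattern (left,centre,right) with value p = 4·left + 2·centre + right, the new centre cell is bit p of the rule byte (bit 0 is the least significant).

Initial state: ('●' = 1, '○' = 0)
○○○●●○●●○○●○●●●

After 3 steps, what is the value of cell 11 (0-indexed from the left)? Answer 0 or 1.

0

[0] ○○○●●○●●○○●○●●●
[1] ●●○●○○●○●○●○●○○
[2] ●○○●●○●○●○●○●●○
[3] ●●○●○○●○●○●○●○○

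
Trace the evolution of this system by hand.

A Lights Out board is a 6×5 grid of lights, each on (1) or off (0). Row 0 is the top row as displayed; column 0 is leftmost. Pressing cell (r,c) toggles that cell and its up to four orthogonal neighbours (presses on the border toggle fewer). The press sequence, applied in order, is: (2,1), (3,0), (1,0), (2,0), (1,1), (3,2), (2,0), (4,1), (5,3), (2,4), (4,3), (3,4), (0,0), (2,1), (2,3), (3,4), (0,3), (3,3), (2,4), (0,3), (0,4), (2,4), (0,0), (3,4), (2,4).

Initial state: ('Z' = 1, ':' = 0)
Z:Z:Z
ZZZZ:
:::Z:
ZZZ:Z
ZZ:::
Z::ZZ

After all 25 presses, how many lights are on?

gen 0: Z:Z:Z
ZZZZ:
:::Z:
ZZZ:Z
ZZ:::
Z::ZZ
gen 1: Z:Z:Z
Z:ZZ:
ZZZZ:
Z:Z:Z
ZZ:::
Z::ZZ
gen 2: Z:Z:Z
Z:ZZ:
:ZZZ:
:ZZ:Z
:Z:::
Z::ZZ
gen 3: ::Z:Z
:ZZZ:
ZZZZ:
:ZZ:Z
:Z:::
Z::ZZ
gen 4: ::Z:Z
ZZZZ:
::ZZ:
ZZZ:Z
:Z:::
Z::ZZ
gen 5: :ZZ:Z
:::Z:
:ZZZ:
ZZZ:Z
:Z:::
Z::ZZ
gen 6: :ZZ:Z
:::Z:
:Z:Z:
Z::ZZ
:ZZ::
Z::ZZ
gen 7: :ZZ:Z
Z::Z:
Z::Z:
:::ZZ
:ZZ::
Z::ZZ
gen 8: :ZZ:Z
Z::Z:
Z::Z:
:Z:ZZ
Z::::
ZZ:ZZ
gen 9: :ZZ:Z
Z::Z:
Z::Z:
:Z:ZZ
Z::Z:
ZZZ::
gen 10: :ZZ:Z
Z::ZZ
Z:::Z
:Z:Z:
Z::Z:
ZZZ::
gen 11: :ZZ:Z
Z::ZZ
Z:::Z
:Z:::
Z:Z:Z
ZZZZ:
gen 12: :ZZ:Z
Z::ZZ
Z::::
:Z:ZZ
Z:Z::
ZZZZ:
gen 13: Z:Z:Z
:::ZZ
Z::::
:Z:ZZ
Z:Z::
ZZZZ:
gen 14: Z:Z:Z
:Z:ZZ
:ZZ::
:::ZZ
Z:Z::
ZZZZ:
gen 15: Z:Z:Z
:Z::Z
:Z:ZZ
::::Z
Z:Z::
ZZZZ:
gen 16: Z:Z:Z
:Z::Z
:Z:Z:
:::Z:
Z:Z:Z
ZZZZ:
gen 17: Z::Z:
:Z:ZZ
:Z:Z:
:::Z:
Z:Z:Z
ZZZZ:
gen 18: Z::Z:
:Z:ZZ
:Z:::
::Z:Z
Z:ZZZ
ZZZZ:
gen 19: Z::Z:
:Z:Z:
:Z:ZZ
::Z::
Z:ZZZ
ZZZZ:
gen 20: Z:Z:Z
:Z:::
:Z:ZZ
::Z::
Z:ZZZ
ZZZZ:
gen 21: Z:ZZ:
:Z::Z
:Z:ZZ
::Z::
Z:ZZZ
ZZZZ:
gen 22: Z:ZZ:
:Z:::
:Z:::
::Z:Z
Z:ZZZ
ZZZZ:
gen 23: :ZZZ:
ZZ:::
:Z:::
::Z:Z
Z:ZZZ
ZZZZ:
gen 24: :ZZZ:
ZZ:::
:Z::Z
::ZZ:
Z:ZZ:
ZZZZ:
gen 25: :ZZZ:
ZZ::Z
:Z:Z:
::ZZZ
Z:ZZ:
ZZZZ:

18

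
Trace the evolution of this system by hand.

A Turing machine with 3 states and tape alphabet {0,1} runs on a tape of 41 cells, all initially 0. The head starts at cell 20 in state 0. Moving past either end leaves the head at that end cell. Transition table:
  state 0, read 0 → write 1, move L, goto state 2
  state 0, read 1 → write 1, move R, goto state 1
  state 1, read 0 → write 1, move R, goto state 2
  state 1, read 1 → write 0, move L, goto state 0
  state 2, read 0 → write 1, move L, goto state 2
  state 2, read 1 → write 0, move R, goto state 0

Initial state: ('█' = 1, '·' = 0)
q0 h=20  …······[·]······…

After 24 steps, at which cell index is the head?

1

step 0: q0 h=20  …······[·]······…
step 1: q2 h=19  …······[·]█·····…
step 2: q2 h=18  …······[·]██····…
step 3: q2 h=17  …······[·]███···…
step 4: q2 h=16  …······[·]████··…
step 5: q2 h=15  …······[·]█████·…
step 6: q2 h=14  …······[·]██████…
step 7: q2 h=13  …······[·]██████…
step 8: q2 h=12  …······[·]██████…
step 9: q2 h=11  …······[·]██████…
step 10: q2 h=10  …······[·]██████…
step 11: q2 h= 9  …······[·]██████…
step 12: q2 h= 8  …······[·]██████…
step 13: q2 h= 7  …······[·]██████…
step 14: q2 h= 6  |······[·]██████…
step 15: q2 h= 5  |·····[·]██████…
step 16: q2 h= 4  |····[·]██████…
step 17: q2 h= 3  |···[·]██████…
step 18: q2 h= 2  |··[·]██████…
step 19: q2 h= 1  |·[·]██████…
step 20: q2 h= 0  |[·]██████…
step 21: q2 h= 0  |[█]██████…
step 22: q0 h= 1  |·[█]██████…
step 23: q1 h= 2  |·█[█]██████…
step 24: q0 h= 1  |·[█]·█████…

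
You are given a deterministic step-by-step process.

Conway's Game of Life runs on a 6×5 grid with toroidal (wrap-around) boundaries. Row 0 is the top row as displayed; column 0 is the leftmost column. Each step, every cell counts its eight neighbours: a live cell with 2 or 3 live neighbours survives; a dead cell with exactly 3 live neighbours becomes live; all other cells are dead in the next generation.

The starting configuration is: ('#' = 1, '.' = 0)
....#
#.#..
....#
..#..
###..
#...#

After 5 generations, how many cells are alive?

step 0: ....#
#.#..
....#
..#..
###..
#...#
step 1: .#.##
#..##
.#.#.
#.##.
#.###
...##
step 2: .....
.#...
.#...
#....
#....
.#...
step 3: .....
.....
##...
##...
##...
.....
step 4: .....
.....
##...
..#.#
##...
.....
step 5: .....
.....
##...
..#.#
##...
.....

6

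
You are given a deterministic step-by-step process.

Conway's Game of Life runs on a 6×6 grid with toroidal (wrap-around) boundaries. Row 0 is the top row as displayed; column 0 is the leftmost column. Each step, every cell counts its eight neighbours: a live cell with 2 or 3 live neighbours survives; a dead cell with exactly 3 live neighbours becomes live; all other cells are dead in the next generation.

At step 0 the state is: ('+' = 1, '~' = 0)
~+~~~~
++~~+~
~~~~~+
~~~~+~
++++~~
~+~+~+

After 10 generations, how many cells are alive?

[0] ~+~~~~
++~~+~
~~~~~+
~~~~+~
++++~~
~+~+~+
[1] ~+~~++
++~~~+
+~~~++
++++++
++~+~+
~~~++~
[2] ~+++~~
~+~~~~
~~~~~~
~~~~~~
~~~~~~
~+~+~~
[3] ++~+~~
~+~~~~
~~~~~~
~~~~~~
~~~~~~
~+~+~~
[4] ++~~~~
+++~~~
~~~~~~
~~~~~~
~~~~~~
++~~~~
[5] ~~~~~+
+~+~~~
~+~~~~
~~~~~~
~~~~~~
++~~~~
[6] ~~~~~+
++~~~~
~+~~~~
~~~~~~
~~~~~~
+~~~~~
[7] ~+~~~+
++~~~~
++~~~~
~~~~~~
~~~~~~
~~~~~~
[8] ~+~~~~
~~+~~+
++~~~~
~~~~~~
~~~~~~
~~~~~~
[9] ~~~~~~
~~+~~~
++~~~~
~~~~~~
~~~~~~
~~~~~~
[10] ~~~~~~
~+~~~~
~+~~~~
~~~~~~
~~~~~~
~~~~~~

2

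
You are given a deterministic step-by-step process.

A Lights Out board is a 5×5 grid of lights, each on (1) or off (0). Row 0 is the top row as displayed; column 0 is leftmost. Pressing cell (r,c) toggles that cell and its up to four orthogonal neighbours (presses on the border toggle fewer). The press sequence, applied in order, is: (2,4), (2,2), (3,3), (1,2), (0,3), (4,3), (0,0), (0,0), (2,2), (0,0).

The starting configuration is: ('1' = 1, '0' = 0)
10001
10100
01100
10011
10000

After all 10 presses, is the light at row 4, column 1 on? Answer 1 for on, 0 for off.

0

0) 10001
10100
01100
10011
10000
1) 10001
10101
01111
10010
10000
2) 10001
10001
00001
10110
10000
3) 10001
10001
00011
10001
10010
4) 10101
11111
00111
10001
10010
5) 10010
11101
00111
10001
10010
6) 10010
11101
00111
10011
10101
7) 01010
01101
00111
10011
10101
8) 10010
11101
00111
10011
10101
9) 10010
11001
01001
10111
10101
10) 01010
01001
01001
10111
10101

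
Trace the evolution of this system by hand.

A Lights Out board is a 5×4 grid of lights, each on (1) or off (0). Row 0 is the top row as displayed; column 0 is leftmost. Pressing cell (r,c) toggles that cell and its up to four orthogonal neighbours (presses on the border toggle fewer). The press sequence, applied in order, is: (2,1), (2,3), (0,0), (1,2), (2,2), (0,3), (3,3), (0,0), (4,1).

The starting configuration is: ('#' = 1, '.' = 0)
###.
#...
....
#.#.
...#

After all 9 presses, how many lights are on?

13

k=0  ###.
#...
....
#.#.
...#
k=1  ###.
##..
###.
###.
...#
k=2  ###.
##.#
##.#
####
...#
k=3  ..#.
.#.#
##.#
####
...#
k=4  ....
..#.
####
####
...#
k=5  ....
....
#...
##.#
...#
k=6  ..##
...#
#...
##.#
...#
k=7  ..##
...#
#..#
###.
....
k=8  ####
#..#
#..#
###.
....
k=9  ####
#..#
#..#
#.#.
###.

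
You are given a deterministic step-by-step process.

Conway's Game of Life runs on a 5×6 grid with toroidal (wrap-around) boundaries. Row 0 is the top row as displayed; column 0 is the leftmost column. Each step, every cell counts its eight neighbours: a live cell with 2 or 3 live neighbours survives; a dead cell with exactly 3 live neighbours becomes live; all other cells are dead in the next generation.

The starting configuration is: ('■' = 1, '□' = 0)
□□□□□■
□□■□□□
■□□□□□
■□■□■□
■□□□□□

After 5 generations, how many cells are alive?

2

step 0: □□□□□■
□□■□□□
■□□□□□
■□■□■□
■□□□□□
step 1: □□□□□□
□□□□□□
□□□■□■
■□□□□□
■■□□□□
step 2: □□□□□□
□□□□□□
□□□□□□
■■□□□■
■■□□□□
step 3: □□□□□□
□□□□□□
■□□□□□
□■□□□■
□■□□□■
step 4: □□□□□□
□□□□□□
■□□□□□
□■□□□■
□□□□□□
step 5: □□□□□□
□□□□□□
■□□□□□
■□□□□□
□□□□□□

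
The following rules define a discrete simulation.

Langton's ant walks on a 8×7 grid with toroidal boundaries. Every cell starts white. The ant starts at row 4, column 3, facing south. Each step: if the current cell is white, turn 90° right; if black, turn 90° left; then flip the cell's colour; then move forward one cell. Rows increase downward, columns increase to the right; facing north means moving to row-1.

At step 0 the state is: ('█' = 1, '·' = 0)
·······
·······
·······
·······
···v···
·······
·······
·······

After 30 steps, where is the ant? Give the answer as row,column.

3,4

gen 0: ·······
·······
·······
·······
···v···
·······
·······
·······
gen 1: ·······
·······
·······
·······
··<█···
·······
·······
·······
gen 2: ·······
·······
·······
··^····
··██···
·······
·······
·······
gen 3: ·······
·······
·······
··█>···
··██···
·······
·······
·······
gen 4: ·······
·······
·······
··██···
··█v···
·······
·······
·······
gen 5: ·······
·······
·······
··██···
··█·>··
·······
·······
·······
gen 6: ·······
·······
·······
··██···
··█·█··
····v··
·······
·······
gen 7: ·······
·······
·······
··██···
··█·█··
···<█··
·······
·······
gen 8: ·······
·······
·······
··██···
··█^█··
···██··
·······
·······
gen 9: ·······
·······
·······
··██···
··██>··
···██··
·······
·······
gen 10: ·······
·······
·······
··██^··
··██···
···██··
·······
·······
gen 11: ·······
·······
·······
··███>·
··██···
···██··
·······
·······
gen 12: ·······
·······
·······
··████·
··██·v·
···██··
·······
·······
gen 13: ·······
·······
·······
··████·
··██<█·
···██··
·······
·······
gen 14: ·······
·······
·······
··██^█·
··████·
···██··
·······
·······
gen 15: ·······
·······
·······
··█<·█·
··████·
···██··
·······
·······
gen 16: ·······
·······
·······
··█··█·
··█v██·
···██··
·······
·······
gen 17: ·······
·······
·······
··█··█·
··█·>█·
···██··
·······
·······
gen 18: ·······
·······
·······
··█·^█·
··█··█·
···██··
·······
·······
gen 19: ·······
·······
·······
··█·█>·
··█··█·
···██··
·······
·······
gen 20: ·······
·······
·····^·
··█·█··
··█··█·
···██··
·······
·······
gen 21: ·······
·······
·····█>
··█·█··
··█··█·
···██··
·······
·······
gen 22: ·······
·······
·····██
··█·█·v
··█··█·
···██··
·······
·······
gen 23: ·······
·······
·····██
··█·█<█
··█··█·
···██··
·······
·······
gen 24: ·······
·······
·····^█
··█·███
··█··█·
···██··
·······
·······
gen 25: ·······
·······
····<·█
··█·███
··█··█·
···██··
·······
·······
gen 26: ·······
····^··
····█·█
··█·███
··█··█·
···██··
·······
·······
gen 27: ·······
····█>·
····█·█
··█·███
··█··█·
···██··
·······
·······
gen 28: ·······
····██·
····█v█
··█·███
··█··█·
···██··
·······
·······
gen 29: ·······
····██·
····<██
··█·███
··█··█·
···██··
·······
·······
gen 30: ·······
····██·
·····██
··█·v██
··█··█·
···██··
·······
·······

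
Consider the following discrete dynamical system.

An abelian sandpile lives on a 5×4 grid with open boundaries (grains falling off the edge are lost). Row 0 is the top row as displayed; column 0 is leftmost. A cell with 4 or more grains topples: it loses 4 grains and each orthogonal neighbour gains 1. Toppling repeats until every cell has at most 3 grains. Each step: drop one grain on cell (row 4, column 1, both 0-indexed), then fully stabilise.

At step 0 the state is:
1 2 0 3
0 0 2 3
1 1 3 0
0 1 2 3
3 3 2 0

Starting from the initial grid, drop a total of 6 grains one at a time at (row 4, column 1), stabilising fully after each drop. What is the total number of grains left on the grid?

step 0: 1 2 0 3
0 0 2 3
1 1 3 0
0 1 2 3
3 3 2 0
step 1: 1 2 0 3
0 0 2 3
1 1 3 0
1 2 2 3
0 1 3 0
step 2: 1 2 0 3
0 0 2 3
1 1 3 0
1 2 2 3
0 2 3 0
step 3: 1 2 0 3
0 0 2 3
1 1 3 0
1 2 2 3
0 3 3 0
step 4: 1 2 0 3
0 0 2 3
1 1 3 0
1 3 3 3
1 1 0 1
step 5: 1 2 0 3
0 0 2 3
1 1 3 0
1 3 3 3
1 2 0 1
step 6: 1 2 0 3
0 0 2 3
1 1 3 0
1 3 3 3
1 3 0 1

31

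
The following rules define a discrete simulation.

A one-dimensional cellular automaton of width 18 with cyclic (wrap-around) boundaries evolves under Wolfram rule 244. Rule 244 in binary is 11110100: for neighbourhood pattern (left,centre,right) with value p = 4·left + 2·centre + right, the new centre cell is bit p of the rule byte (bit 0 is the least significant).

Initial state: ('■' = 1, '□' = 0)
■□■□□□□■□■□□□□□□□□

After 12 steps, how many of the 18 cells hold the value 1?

8

0) ■□■□□□□■□■□□□□□□□□
1) ■■■■□□□■■■■□□□□□□□
2) □■■■■□□□■■■■□□□□□□
3) □□■■■■□□□■■■■□□□□□
4) □□□■■■■□□□■■■■□□□□
5) □□□□■■■■□□□■■■■□□□
6) □□□□□■■■■□□□■■■■□□
7) □□□□□□■■■■□□□■■■■□
8) □□□□□□□■■■■□□□■■■■
9) ■□□□□□□□■■■■□□□■■■
10) ■■□□□□□□□■■■■□□□■■
11) ■■■□□□□□□□■■■■□□□■
12) ■■■■□□□□□□□■■■■□□□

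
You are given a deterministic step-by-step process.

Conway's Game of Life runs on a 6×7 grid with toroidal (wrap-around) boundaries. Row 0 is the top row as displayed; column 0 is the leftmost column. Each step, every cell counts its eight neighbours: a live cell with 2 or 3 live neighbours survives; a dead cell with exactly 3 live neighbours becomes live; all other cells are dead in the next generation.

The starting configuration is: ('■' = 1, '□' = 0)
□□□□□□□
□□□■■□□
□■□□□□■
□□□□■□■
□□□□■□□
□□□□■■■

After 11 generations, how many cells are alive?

15

k=0  □□□□□□□
□□□■■□□
□■□□□□■
□□□□■□■
□□□□■□□
□□□□■■■
k=1  □□□■□□□
□□□□□□□
■□□■■□□
■□□□□□□
□□□■■□■
□□□□■■□
k=2  □□□□■□□
□□□■■□□
□□□□□□□
■□□□□■■
□□□■■□■
□□□□□■□
k=3  □□□■■■□
□□□■■□□
□□□□■■■
■□□□■■■
■□□□■□□
□□□■□■□
k=4  □□■□□■□
□□□□□□■
■□□□□□□
■□□■□□□
■□□■□□□
□□□■□■■
k=5  □□□□■■□
□□□□□□■
■□□□□□■
■■□□□□■
■□■■□□□
□□■■□■■
k=6  □□□■■□□
■□□□□□■
□■□□□■□
□□■□□□□
□□□■■■□
□■■□□■■
k=7  □■■■■□□
■□□□■■■
■■□□□□■
□□■■□■□
□■□■■■■
□□■□□□■
k=8  □■■□■□□
□□□□■□□
□■■■□□□
□□□■□□□
■■□□□□■
□□□□□□■
k=9  □□□■□■□
□□□□■□□
□□■■■□□
□□□■□□□
■□□□□□■
□□■□□■■
k=10  □□□■□■■
□□■□□■□
□□■□■□□
□□■■■□□
■□□□□■■
■□□□■■□
k=11  □□□■□□□
□□■□□■■
□■■□■■□
□■■□■□■
■■□□□□□
■□□□□□□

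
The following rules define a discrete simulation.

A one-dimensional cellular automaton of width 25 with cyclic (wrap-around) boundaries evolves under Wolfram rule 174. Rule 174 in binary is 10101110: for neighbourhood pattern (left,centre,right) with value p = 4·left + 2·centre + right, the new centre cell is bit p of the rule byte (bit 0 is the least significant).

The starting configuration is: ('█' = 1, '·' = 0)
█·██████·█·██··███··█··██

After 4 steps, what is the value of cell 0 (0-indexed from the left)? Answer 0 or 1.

step 0: █·██████·█·██··███··█··██
step 1: ·██████·████··███··██·███
step 2: ██████·████··███··██·███·
step 3: █████·████··███··██·███·█
step 4: ████·████··███··██·███·██

1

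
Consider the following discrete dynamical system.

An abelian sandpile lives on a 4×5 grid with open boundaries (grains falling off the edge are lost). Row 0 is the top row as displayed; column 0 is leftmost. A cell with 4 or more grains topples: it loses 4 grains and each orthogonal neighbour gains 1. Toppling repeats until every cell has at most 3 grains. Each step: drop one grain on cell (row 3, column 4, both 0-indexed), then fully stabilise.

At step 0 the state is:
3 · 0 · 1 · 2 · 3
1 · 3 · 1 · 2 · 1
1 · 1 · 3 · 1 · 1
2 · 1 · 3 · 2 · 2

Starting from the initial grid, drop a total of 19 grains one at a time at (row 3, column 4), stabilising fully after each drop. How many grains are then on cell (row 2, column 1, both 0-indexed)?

step 0: 3 · 0 · 1 · 2 · 3
1 · 3 · 1 · 2 · 1
1 · 1 · 3 · 1 · 1
2 · 1 · 3 · 2 · 2
step 1: 3 · 0 · 1 · 2 · 3
1 · 3 · 1 · 2 · 1
1 · 1 · 3 · 1 · 1
2 · 1 · 3 · 2 · 3
step 2: 3 · 0 · 1 · 2 · 3
1 · 3 · 1 · 2 · 1
1 · 1 · 3 · 1 · 2
2 · 1 · 3 · 3 · 0
step 3: 3 · 0 · 1 · 2 · 3
1 · 3 · 1 · 2 · 1
1 · 1 · 3 · 1 · 2
2 · 1 · 3 · 3 · 1
step 4: 3 · 0 · 1 · 2 · 3
1 · 3 · 1 · 2 · 1
1 · 1 · 3 · 1 · 2
2 · 1 · 3 · 3 · 2
step 5: 3 · 0 · 1 · 2 · 3
1 · 3 · 1 · 2 · 1
1 · 1 · 3 · 1 · 2
2 · 1 · 3 · 3 · 3
step 6: 3 · 0 · 1 · 2 · 3
1 · 3 · 2 · 2 · 1
1 · 2 · 0 · 3 · 3
2 · 2 · 1 · 1 · 1
step 7: 3 · 0 · 1 · 2 · 3
1 · 3 · 2 · 2 · 1
1 · 2 · 0 · 3 · 3
2 · 2 · 1 · 1 · 2
step 8: 3 · 0 · 1 · 2 · 3
1 · 3 · 2 · 2 · 1
1 · 2 · 0 · 3 · 3
2 · 2 · 1 · 1 · 3
step 9: 3 · 0 · 1 · 2 · 3
1 · 3 · 2 · 3 · 2
1 · 2 · 1 · 0 · 1
2 · 2 · 1 · 3 · 1
step 10: 3 · 0 · 1 · 2 · 3
1 · 3 · 2 · 3 · 2
1 · 2 · 1 · 0 · 1
2 · 2 · 1 · 3 · 2
step 11: 3 · 0 · 1 · 2 · 3
1 · 3 · 2 · 3 · 2
1 · 2 · 1 · 0 · 1
2 · 2 · 1 · 3 · 3
step 12: 3 · 0 · 1 · 2 · 3
1 · 3 · 2 · 3 · 2
1 · 2 · 1 · 1 · 2
2 · 2 · 2 · 0 · 1
step 13: 3 · 0 · 1 · 2 · 3
1 · 3 · 2 · 3 · 2
1 · 2 · 1 · 1 · 2
2 · 2 · 2 · 0 · 2
step 14: 3 · 0 · 1 · 2 · 3
1 · 3 · 2 · 3 · 2
1 · 2 · 1 · 1 · 2
2 · 2 · 2 · 0 · 3
step 15: 3 · 0 · 1 · 2 · 3
1 · 3 · 2 · 3 · 2
1 · 2 · 1 · 1 · 3
2 · 2 · 2 · 1 · 0
step 16: 3 · 0 · 1 · 2 · 3
1 · 3 · 2 · 3 · 2
1 · 2 · 1 · 1 · 3
2 · 2 · 2 · 1 · 1
step 17: 3 · 0 · 1 · 2 · 3
1 · 3 · 2 · 3 · 2
1 · 2 · 1 · 1 · 3
2 · 2 · 2 · 1 · 2
step 18: 3 · 0 · 1 · 2 · 3
1 · 3 · 2 · 3 · 2
1 · 2 · 1 · 1 · 3
2 · 2 · 2 · 1 · 3
step 19: 3 · 0 · 1 · 2 · 3
1 · 3 · 2 · 3 · 3
1 · 2 · 1 · 2 · 0
2 · 2 · 2 · 2 · 1

2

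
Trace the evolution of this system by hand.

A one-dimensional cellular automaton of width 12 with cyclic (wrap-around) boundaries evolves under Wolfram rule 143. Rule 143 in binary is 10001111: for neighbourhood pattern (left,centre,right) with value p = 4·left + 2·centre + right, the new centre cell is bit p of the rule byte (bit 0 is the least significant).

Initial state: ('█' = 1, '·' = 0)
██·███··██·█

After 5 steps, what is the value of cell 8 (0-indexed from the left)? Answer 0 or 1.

t=0: ██·███··██·█
t=1: █··██··██··█
t=2: ··██··██··██
t=3: ·██··██··██·
t=4: ██··██··██··
t=5: █··██··██··█

1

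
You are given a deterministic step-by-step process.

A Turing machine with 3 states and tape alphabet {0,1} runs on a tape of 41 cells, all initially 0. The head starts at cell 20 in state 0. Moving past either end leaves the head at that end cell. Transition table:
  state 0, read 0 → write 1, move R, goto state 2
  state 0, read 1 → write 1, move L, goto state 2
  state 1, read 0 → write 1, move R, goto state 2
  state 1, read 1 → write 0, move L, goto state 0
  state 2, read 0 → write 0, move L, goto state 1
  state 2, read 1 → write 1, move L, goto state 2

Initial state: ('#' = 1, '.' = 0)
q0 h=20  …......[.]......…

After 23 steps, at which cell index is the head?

13

gen 0: q0 h=20  …......[.]......…
gen 1: q2 h=21  ….....#[.]......…
gen 2: q1 h=20  …......[#]......…
gen 3: q0 h=19  …......[.]......…
gen 4: q2 h=20  ….....#[.]......…
gen 5: q1 h=19  …......[#]......…
gen 6: q0 h=18  …......[.]......…
gen 7: q2 h=19  ….....#[.]......…
gen 8: q1 h=18  …......[#]......…
gen 9: q0 h=17  …......[.]......…
gen 10: q2 h=18  ….....#[.]......…
gen 11: q1 h=17  …......[#]......…
gen 12: q0 h=16  …......[.]......…
gen 13: q2 h=17  ….....#[.]......…
gen 14: q1 h=16  …......[#]......…
gen 15: q0 h=15  …......[.]......…
gen 16: q2 h=16  ….....#[.]......…
gen 17: q1 h=15  …......[#]......…
gen 18: q0 h=14  …......[.]......…
gen 19: q2 h=15  ….....#[.]......…
gen 20: q1 h=14  …......[#]......…
gen 21: q0 h=13  …......[.]......…
gen 22: q2 h=14  ….....#[.]......…
gen 23: q1 h=13  …......[#]......…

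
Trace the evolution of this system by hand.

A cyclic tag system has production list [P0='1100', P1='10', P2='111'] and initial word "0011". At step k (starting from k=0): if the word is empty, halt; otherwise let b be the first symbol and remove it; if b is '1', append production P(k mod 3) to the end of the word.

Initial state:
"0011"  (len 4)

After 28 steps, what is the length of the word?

35

step 0: "0011"  (len 4)
step 1: "011"  (len 3)
step 2: "11"  (len 2)
step 3: "1111"  (len 4)
step 4: "1111100"  (len 7)
step 5: "11110010"  (len 8)
step 6: "1110010111"  (len 10)
step 7: "1100101111100"  (len 13)
step 8: "10010111110010"  (len 14)
step 9: "0010111110010111"  (len 16)
step 10: "010111110010111"  (len 15)
step 11: "10111110010111"  (len 14)
step 12: "0111110010111111"  (len 16)
step 13: "111110010111111"  (len 15)
step 14: "1111001011111110"  (len 16)
step 15: "111001011111110111"  (len 18)
step 16: "110010111111101111100"  (len 21)
step 17: "1001011111110111110010"  (len 22)
step 18: "001011111110111110010111"  (len 24)
step 19: "01011111110111110010111"  (len 23)
step 20: "1011111110111110010111"  (len 22)
step 21: "011111110111110010111111"  (len 24)
step 22: "11111110111110010111111"  (len 23)
step 23: "111111011111001011111110"  (len 24)
step 24: "11111011111001011111110111"  (len 26)
step 25: "11110111110010111111101111100"  (len 29)
step 26: "111011111001011111110111110010"  (len 30)
step 27: "11011111001011111110111110010111"  (len 32)
step 28: "10111110010111111101111100101111100"  (len 35)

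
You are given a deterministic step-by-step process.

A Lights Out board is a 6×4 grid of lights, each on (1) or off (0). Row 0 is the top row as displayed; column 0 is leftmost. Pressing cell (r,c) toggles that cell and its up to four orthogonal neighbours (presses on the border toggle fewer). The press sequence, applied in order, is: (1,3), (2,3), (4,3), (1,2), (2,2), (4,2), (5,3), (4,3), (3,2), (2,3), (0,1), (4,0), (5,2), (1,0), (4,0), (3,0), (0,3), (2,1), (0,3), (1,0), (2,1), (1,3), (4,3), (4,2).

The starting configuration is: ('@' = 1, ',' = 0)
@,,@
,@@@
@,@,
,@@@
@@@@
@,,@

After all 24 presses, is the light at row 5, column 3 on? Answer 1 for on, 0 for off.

0

gen 0: @,,@
,@@@
@,@,
,@@@
@@@@
@,,@
gen 1: @,,,
,@,,
@,@@
,@@@
@@@@
@,,@
gen 2: @,,,
,@,@
@,,,
,@@,
@@@@
@,,@
gen 3: @,,,
,@,@
@,,,
,@@@
@@,,
@,,,
gen 4: @,@,
,,@,
@,@,
,@@@
@@,,
@,,,
gen 5: @,@,
,,,,
@@,@
,@,@
@@,,
@,,,
gen 6: @,@,
,,,,
@@,@
,@@@
@,@@
@,@,
gen 7: @,@,
,,,,
@@,@
,@@@
@,@,
@,,@
gen 8: @,@,
,,,,
@@,@
,@@,
@,,@
@,,,
gen 9: @,@,
,,,,
@@@@
,,,@
@,@@
@,,,
gen 10: @,@,
,,,@
@@,,
,,,,
@,@@
@,,,
gen 11: ,@,,
,@,@
@@,,
,,,,
@,@@
@,,,
gen 12: ,@,,
,@,@
@@,,
@,,,
,@@@
,,,,
gen 13: ,@,,
,@,@
@@,,
@,,,
,@,@
,@@@
gen 14: @@,,
@,,@
,@,,
@,,,
,@,@
,@@@
gen 15: @@,,
@,,@
,@,,
,,,,
@,,@
@@@@
gen 16: @@,,
@,,@
@@,,
@@,,
,,,@
@@@@
gen 17: @@@@
@,,,
@@,,
@@,,
,,,@
@@@@
gen 18: @@@@
@@,,
,,@,
@,,,
,,,@
@@@@
gen 19: @@,,
@@,@
,,@,
@,,,
,,,@
@@@@
gen 20: ,@,,
,,,@
@,@,
@,,,
,,,@
@@@@
gen 21: ,@,,
,@,@
,@,,
@@,,
,,,@
@@@@
gen 22: ,@,@
,@@,
,@,@
@@,,
,,,@
@@@@
gen 23: ,@,@
,@@,
,@,@
@@,@
,,@,
@@@,
gen 24: ,@,@
,@@,
,@,@
@@@@
,@,@
@@,,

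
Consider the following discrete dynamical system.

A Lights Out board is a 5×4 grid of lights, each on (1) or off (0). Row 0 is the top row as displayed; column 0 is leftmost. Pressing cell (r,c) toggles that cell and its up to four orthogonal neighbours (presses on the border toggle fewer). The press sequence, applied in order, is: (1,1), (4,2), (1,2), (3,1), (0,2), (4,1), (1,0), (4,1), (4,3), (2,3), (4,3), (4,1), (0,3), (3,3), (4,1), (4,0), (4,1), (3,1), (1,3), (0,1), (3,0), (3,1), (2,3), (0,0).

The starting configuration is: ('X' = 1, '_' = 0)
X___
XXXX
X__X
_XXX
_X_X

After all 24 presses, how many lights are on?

step 0: X___
XXXX
X__X
_XXX
_X_X
step 1: XX__
___X
XX_X
_XXX
_X_X
step 2: XX__
___X
XX_X
_X_X
__X_
step 3: XXX_
_XX_
XXXX
_X_X
__X_
step 4: XXX_
_XX_
X_XX
X_XX
_XX_
step 5: X__X
_X__
X_XX
X_XX
_XX_
step 6: X__X
_X__
X_XX
XXXX
X___
step 7: ___X
X___
__XX
XXXX
X___
step 8: ___X
X___
__XX
X_XX
_XX_
step 9: ___X
X___
__XX
X_X_
_X_X
step 10: ___X
X__X
____
X_XX
_X_X
step 11: ___X
X__X
____
X_X_
_XX_
step 12: ___X
X__X
____
XXX_
X___
step 13: __X_
X___
____
XXX_
X___
step 14: __X_
X___
___X
XX_X
X__X
step 15: __X_
X___
___X
X__X
_XXX
step 16: __X_
X___
___X
___X
X_XX
step 17: __X_
X___
___X
_X_X
_X_X
step 18: __X_
X___
_X_X
X_XX
___X
step 19: __XX
X_XX
_X__
X_XX
___X
step 20: XX_X
XXXX
_X__
X_XX
___X
step 21: XX_X
XXXX
XX__
_XXX
X__X
step 22: XX_X
XXXX
X___
X__X
XX_X
step 23: XX_X
XXX_
X_XX
X___
XX_X
step 24: ___X
_XX_
X_XX
X___
XX_X

10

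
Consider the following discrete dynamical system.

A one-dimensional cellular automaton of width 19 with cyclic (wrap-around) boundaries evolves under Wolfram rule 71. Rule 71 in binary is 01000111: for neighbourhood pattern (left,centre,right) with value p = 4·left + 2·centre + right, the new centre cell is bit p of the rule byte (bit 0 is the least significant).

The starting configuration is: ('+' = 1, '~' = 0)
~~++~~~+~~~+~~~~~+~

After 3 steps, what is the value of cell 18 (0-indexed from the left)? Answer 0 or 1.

0) ~~++~~~+~~~+~~~~~+~
1) ++~+~+++~+++~+++++~
2) ~+~+~~~+~~~+~~~~~+~
3) ++~+~+++~+++~+++++~

0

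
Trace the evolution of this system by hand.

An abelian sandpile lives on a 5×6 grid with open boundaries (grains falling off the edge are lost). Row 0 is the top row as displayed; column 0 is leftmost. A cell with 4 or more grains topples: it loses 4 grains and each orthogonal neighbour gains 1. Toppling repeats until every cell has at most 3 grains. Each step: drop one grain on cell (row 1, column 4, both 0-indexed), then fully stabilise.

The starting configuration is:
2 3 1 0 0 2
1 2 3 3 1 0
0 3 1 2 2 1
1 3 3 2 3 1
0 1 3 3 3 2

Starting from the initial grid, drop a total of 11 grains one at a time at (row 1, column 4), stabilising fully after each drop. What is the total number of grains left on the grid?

59

0) 2 3 1 0 0 2
1 2 3 3 1 0
0 3 1 2 2 1
1 3 3 2 3 1
0 1 3 3 3 2
1) 2 3 1 0 0 2
1 2 3 3 2 0
0 3 1 2 2 1
1 3 3 2 3 1
0 1 3 3 3 2
2) 2 3 1 0 0 2
1 2 3 3 3 0
0 3 1 2 2 1
1 3 3 2 3 1
0 1 3 3 3 2
3) 2 3 2 1 1 2
1 3 0 1 1 1
0 3 2 3 3 1
1 3 3 2 3 1
0 1 3 3 3 2
4) 2 3 2 1 1 2
1 3 0 1 2 1
0 3 2 3 3 1
1 3 3 2 3 1
0 1 3 3 3 2
5) 2 3 2 1 1 2
1 3 0 1 3 1
0 3 2 3 3 1
1 3 3 2 3 1
0 1 3 3 3 2
6) 3 0 3 1 2 2
2 1 2 3 1 2
1 2 1 2 2 2
2 1 3 2 2 2
0 3 1 2 1 3
7) 3 0 3 1 2 2
2 1 2 3 2 2
1 2 1 2 2 2
2 1 3 2 2 2
0 3 1 2 1 3
8) 3 0 3 1 2 2
2 1 2 3 3 2
1 2 1 2 2 2
2 1 3 2 2 2
0 3 1 2 1 3
9) 3 0 3 2 3 2
2 1 3 0 1 3
1 2 1 3 3 2
2 1 3 2 2 2
0 3 1 2 1 3
10) 3 0 3 2 3 2
2 1 3 0 2 3
1 2 1 3 3 2
2 1 3 2 2 2
0 3 1 2 1 3
11) 3 0 3 2 3 2
2 1 3 0 3 3
1 2 1 3 3 2
2 1 3 2 2 2
0 3 1 2 1 3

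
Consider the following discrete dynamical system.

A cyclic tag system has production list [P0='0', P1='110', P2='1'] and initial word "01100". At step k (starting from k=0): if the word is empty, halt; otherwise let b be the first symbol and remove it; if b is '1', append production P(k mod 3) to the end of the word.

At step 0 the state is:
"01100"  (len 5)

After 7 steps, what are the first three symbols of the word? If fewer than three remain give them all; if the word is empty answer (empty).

011

0) "01100"  (len 5)
1) "1100"  (len 4)
2) "100110"  (len 6)
3) "001101"  (len 6)
4) "01101"  (len 5)
5) "1101"  (len 4)
6) "1011"  (len 4)
7) "0110"  (len 4)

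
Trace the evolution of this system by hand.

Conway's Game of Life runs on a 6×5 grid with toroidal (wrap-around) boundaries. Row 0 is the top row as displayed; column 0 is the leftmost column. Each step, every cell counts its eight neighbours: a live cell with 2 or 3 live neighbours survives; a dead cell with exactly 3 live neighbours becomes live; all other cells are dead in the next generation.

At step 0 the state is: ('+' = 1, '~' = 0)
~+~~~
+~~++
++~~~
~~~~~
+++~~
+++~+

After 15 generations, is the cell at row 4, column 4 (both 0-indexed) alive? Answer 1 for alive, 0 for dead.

1

[0] ~+~~~
+~~++
++~~~
~~~~~
+++~~
+++~+
[1] ~~~~~
~~+~+
++~~~
~~+~~
~~+++
~~~++
[2] ~~~~+
++~~~
++++~
+~+~+
~~+~+
~~+~+
[3] ~+~++
~~~+~
~~~+~
~~~~~
~~+~+
+~~~+
[4] ~~++~
~~~+~
~~~~~
~~~+~
+~~++
~++~~
[5] ~+~+~
~~++~
~~~~~
~~~+~
++~++
++~~~
[6] ++~++
~~++~
~~++~
+~++~
~+~+~
~~~+~
[7] ++~~~
+~~~~
~~~~~
~~~~~
~+~+~
~+~+~
[8] +++~+
++~~~
~~~~~
~~~~~
~~~~~
~+~~+
[9] ~~+++
~~+~+
~~~~~
~~~~~
~~~~~
~++++
[10] ~~~~~
~~+~+
~~~~~
~~~~~
~~++~
++~~+
[11] ~+~++
~~~~~
~~~~~
~~~~~
+++++
+++++
[12] ~+~~~
~~~~~
~~~~~
+++++
~~~~~
~~~~~
[13] ~~~~~
~~~~~
+++++
+++++
+++++
~~~~~
[14] ~~~~~
+++++
~~~~~
~~~~~
~~~~~
+++++
[15] ~~~~~
+++++
+++++
~~~~~
+++++
+++++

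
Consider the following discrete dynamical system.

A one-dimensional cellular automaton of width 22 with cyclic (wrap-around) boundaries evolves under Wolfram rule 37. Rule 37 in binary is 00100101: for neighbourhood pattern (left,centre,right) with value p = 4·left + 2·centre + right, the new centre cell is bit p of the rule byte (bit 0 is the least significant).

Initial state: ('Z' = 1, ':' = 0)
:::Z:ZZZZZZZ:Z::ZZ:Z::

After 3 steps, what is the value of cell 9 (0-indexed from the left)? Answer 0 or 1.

0) :::Z:ZZZZZZZ:Z::ZZ:Z::
1) ZZ:ZZ:::::::ZZ::::ZZ:Z
2) ::Z:::ZZZZZ::::ZZ:::Z:
3) Z:Z:Z:::::::ZZ::::Z:Z:

0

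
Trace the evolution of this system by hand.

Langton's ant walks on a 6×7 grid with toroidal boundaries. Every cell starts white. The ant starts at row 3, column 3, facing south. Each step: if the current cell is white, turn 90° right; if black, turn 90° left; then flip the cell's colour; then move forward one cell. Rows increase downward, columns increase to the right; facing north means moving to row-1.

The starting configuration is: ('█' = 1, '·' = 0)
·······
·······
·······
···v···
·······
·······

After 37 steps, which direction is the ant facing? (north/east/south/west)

east

k=0  ·······
·······
·······
···v···
·······
·······
k=1  ·······
·······
·······
··<█···
·······
·······
k=2  ·······
·······
··^····
··██···
·······
·······
k=3  ·······
·······
··█>···
··██···
·······
·······
k=4  ·······
·······
··██···
··█v···
·······
·······
k=5  ·······
·······
··██···
··█·>··
·······
·······
k=6  ·······
·······
··██···
··█·█··
····v··
·······
k=7  ·······
·······
··██···
··█·█··
···<█··
·······
k=8  ·······
·······
··██···
··█^█··
···██··
·······
k=9  ·······
·······
··██···
··██>··
···██··
·······
k=10  ·······
·······
··██^··
··██···
···██··
·······
k=11  ·······
·······
··███>·
··██···
···██··
·······
k=12  ·······
·······
··████·
··██·v·
···██··
·······
k=13  ·······
·······
··████·
··██<█·
···██··
·······
k=14  ·······
·······
··██^█·
··████·
···██··
·······
k=15  ·······
·······
··█<·█·
··████·
···██··
·······
k=16  ·······
·······
··█··█·
··█v██·
···██··
·······
k=17  ·······
·······
··█··█·
··█·>█·
···██··
·······
k=18  ·······
·······
··█·^█·
··█··█·
···██··
·······
k=19  ·······
·······
··█·█>·
··█··█·
···██··
·······
k=20  ·······
·····^·
··█·█··
··█··█·
···██··
·······
k=21  ·······
·····█>
··█·█··
··█··█·
···██··
·······
k=22  ·······
·····██
··█·█·v
··█··█·
···██··
·······
k=23  ·······
·····██
··█·█<█
··█··█·
···██··
·······
k=24  ·······
·····^█
··█·███
··█··█·
···██··
·······
k=25  ·······
····<·█
··█·███
··█··█·
···██··
·······
k=26  ····^··
····█·█
··█·███
··█··█·
···██··
·······
k=27  ····█>·
····█·█
··█·███
··█··█·
···██··
·······
k=28  ····██·
····█v█
··█·███
··█··█·
···██··
·······
k=29  ····██·
····<██
··█·███
··█··█·
···██··
·······
k=30  ····██·
·····██
··█·v██
··█··█·
···██··
·······
k=31  ····██·
·····██
··█··>█
··█··█·
···██··
·······
k=32  ····██·
·····^█
··█···█
··█··█·
···██··
·······
k=33  ····██·
····<·█
··█···█
··█··█·
···██··
·······
k=34  ····^█·
····█·█
··█···█
··█··█·
···██··
·······
k=35  ···<·█·
····█·█
··█···█
··█··█·
···██··
·······
k=36  ···█·█·
····█·█
··█···█
··█··█·
···██··
···^···
k=37  ···█·█·
····█·█
··█···█
··█··█·
···██··
···█>··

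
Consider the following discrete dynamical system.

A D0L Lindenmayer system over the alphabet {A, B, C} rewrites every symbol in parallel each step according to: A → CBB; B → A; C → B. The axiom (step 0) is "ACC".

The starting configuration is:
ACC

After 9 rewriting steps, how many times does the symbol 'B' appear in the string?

0) ACC
1) CBBBB
2) BAAAA
3) ACBBCBBCBBCBB
4) CBBBAABAABAABAA
5) BAAACBBCBBACBBCBBACBBCBBACBBCBB
6) ACBBCBBCBBBAABAACBBBAABAACBBBAABAACBBBAABAA
7) CBBBAABAABAAACBBCBBACBBCBBBAAACBBCBBACBBCBBBAAACBBCBBACBBCBBBAAACBBCBBACBBCBB
8) BAAACBBCBBACBBCBBACBBCBBCBBBAABAACBBBAABAAACBBCBBCBBBAABAACBBBAABAAACBBCBBCBBBAABAACBBBAABAAACBBCBBCBBBAABAACBBBAABAA
9) ACBBCBBCBBBAABAACBBBAABAACBBBAABAABAAACBBCBBACBBCBBBAAACBB…AACBBCBBACBBCBBCBBBAABAABAAACBBCBBACBBCBBBAAACBBCBBACBBCBB  (len 197)

100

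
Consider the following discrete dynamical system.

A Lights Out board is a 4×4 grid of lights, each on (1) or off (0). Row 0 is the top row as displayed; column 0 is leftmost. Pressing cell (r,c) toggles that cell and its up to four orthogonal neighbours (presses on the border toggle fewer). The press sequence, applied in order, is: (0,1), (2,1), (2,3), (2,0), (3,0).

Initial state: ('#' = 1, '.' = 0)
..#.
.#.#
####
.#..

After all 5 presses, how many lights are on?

8

[0] ..#.
.#.#
####
.#..
[1] ##..
...#
####
.#..
[2] ##..
.#.#
...#
....
[3] ##..
.#..
..#.
...#
[4] ##..
##..
###.
#..#
[5] ##..
##..
.##.
.#.#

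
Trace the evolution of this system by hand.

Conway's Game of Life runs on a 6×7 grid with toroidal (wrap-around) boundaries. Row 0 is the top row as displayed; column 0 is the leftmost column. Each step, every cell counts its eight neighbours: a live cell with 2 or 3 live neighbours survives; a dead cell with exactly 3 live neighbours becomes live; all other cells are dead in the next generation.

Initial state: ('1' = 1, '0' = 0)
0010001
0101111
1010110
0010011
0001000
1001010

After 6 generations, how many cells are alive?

2

step 0: 0010001
0101111
1010110
0010011
0001000
1001010
step 1: 0110000
0100000
1010000
0110011
0011010
0011101
step 2: 1100000
1000000
1010001
1000111
1000000
0000110
step 3: 1100001
0000000
0000000
0000010
1000000
1100001
step 4: 0100001
1000000
0000000
0000000
1100000
0000000
step 5: 1000000
1000000
0000000
0000000
0000000
0100000
step 6: 1100000
0000000
0000000
0000000
0000000
0000000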